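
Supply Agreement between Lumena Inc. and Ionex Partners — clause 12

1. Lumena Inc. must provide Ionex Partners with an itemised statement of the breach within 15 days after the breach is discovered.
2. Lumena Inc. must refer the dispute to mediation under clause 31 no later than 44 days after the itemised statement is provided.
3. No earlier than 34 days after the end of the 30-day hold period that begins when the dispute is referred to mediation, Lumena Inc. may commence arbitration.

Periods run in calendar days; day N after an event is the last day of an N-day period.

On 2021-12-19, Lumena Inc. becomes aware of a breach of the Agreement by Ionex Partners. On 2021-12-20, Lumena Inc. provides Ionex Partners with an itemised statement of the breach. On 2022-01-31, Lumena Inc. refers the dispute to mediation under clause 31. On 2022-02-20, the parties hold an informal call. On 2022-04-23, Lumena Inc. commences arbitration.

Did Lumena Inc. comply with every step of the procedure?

Step 1: 15 days after 2021-12-19 (when the breach is discovered) is 2022-01-03; completed 2021-12-20, before the deadline.
Step 2: 44 days after 2021-12-20 (when the itemised statement is provided) is 2022-02-02; done 2022-01-31 — timely.
Step 3: the earliest permitted date is 34 days after 2022-03-02 (end of the 30-day hold period, which began when the dispute is referred to mediation on 2022-01-31), i.e. 2022-04-05; done 2022-04-23 — permitted.

Yes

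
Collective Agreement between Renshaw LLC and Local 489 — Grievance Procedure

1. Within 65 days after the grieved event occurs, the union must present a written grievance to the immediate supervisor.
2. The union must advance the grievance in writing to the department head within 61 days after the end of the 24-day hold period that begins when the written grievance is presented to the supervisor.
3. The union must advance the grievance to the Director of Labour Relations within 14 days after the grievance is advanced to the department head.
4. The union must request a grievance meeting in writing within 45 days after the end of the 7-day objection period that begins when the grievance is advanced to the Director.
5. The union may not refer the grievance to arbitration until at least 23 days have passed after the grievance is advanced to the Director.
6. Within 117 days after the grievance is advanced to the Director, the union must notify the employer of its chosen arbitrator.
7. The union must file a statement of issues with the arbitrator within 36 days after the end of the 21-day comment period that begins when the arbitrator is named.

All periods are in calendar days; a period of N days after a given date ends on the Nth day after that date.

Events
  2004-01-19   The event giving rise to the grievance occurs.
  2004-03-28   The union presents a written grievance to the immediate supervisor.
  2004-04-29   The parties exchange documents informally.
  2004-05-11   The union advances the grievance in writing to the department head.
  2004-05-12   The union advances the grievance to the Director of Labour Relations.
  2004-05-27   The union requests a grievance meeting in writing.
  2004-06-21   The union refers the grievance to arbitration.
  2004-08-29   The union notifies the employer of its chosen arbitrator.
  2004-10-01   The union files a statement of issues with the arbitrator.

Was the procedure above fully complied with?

No

Step 1 — counting 65 days from 2004-01-19 (when the grieved event occurs) gives a deadline of 2004-03-24; done 2004-03-28 — 4 days late.
The analysis stops there.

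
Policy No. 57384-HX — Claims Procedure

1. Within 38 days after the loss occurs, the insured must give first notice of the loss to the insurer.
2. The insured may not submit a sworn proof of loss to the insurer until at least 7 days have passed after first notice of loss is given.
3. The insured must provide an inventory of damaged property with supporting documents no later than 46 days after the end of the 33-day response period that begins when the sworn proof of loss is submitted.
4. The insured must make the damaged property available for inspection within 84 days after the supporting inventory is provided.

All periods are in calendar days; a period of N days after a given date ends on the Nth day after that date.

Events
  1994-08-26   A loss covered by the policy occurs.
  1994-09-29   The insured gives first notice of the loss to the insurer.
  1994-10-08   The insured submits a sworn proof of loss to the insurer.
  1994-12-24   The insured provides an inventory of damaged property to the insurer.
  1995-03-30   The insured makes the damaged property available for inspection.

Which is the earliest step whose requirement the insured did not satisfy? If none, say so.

(1) due by 1994-08-26 + 38 days = 1994-10-03; completed 1994-09-29, before the deadline.
(2) permitted from 1994-09-29 + 7 days = 1994-10-06 onward; done 1994-10-08 — permitted.
(3) due by 1994-11-10 + 46 days = 1994-12-26; done 1994-12-24 — timely.
(4) due by 1994-12-24 + 84 days = 1995-03-18; not done until 1995-03-30, 12 days after the deadline.
No need to go further; step 4 was not satisfied.

Step 4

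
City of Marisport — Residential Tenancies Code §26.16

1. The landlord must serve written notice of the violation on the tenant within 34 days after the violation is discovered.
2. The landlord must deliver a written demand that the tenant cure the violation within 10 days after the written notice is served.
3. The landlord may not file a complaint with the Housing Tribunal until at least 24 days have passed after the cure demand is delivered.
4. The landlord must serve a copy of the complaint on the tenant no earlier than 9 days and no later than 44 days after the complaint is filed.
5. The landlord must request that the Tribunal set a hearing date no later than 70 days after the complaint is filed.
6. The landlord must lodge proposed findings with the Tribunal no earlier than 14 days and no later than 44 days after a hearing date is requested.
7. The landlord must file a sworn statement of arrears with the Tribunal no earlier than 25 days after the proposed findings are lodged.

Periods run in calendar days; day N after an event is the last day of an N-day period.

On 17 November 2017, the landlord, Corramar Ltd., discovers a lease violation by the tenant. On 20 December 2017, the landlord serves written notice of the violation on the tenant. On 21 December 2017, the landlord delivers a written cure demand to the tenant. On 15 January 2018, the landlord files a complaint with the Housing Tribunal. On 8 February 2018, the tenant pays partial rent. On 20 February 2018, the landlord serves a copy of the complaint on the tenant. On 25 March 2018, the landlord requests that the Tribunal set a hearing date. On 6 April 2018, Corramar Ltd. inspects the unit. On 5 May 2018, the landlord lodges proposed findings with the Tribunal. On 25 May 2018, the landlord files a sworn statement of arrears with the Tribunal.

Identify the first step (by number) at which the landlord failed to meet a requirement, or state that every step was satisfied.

Step 7

Step 1: 34 days after 17 November 2017 (when the violation is discovered) is 21 December 2017; done 20 December 2017 — timely.
Step 2: 10 days after 20 December 2017 (when the written notice is served) is 30 December 2017; done 21 December 2017 — timely.
Step 3: the earliest permitted date is 24 days after 21 December 2017 (when the cure demand is delivered), i.e. 14 January 2018; done 15 January 2018 — permitted.
Step 4: the window is 9–44 days after 15 January 2018 (when the complaint is filed), so 24 January 2018 through 28 February 2018; done 20 February 2018, which is between those dates.
Step 5: 70 days after 15 January 2018 (when the complaint is filed) is 26 March 2018; completed 25 March 2018, before the deadline.
Step 6: the window is 14–44 days after 25 March 2018 (when a hearing date is requested), so 8 April 2018 through 8 May 2018; 5 May 2018 falls inside that range.
Step 7: the earliest permitted date is 25 days after 5 May 2018 (when the proposed findings are lodged), i.e. 30 May 2018; acted on 25 May 2018, 5 days prematurely.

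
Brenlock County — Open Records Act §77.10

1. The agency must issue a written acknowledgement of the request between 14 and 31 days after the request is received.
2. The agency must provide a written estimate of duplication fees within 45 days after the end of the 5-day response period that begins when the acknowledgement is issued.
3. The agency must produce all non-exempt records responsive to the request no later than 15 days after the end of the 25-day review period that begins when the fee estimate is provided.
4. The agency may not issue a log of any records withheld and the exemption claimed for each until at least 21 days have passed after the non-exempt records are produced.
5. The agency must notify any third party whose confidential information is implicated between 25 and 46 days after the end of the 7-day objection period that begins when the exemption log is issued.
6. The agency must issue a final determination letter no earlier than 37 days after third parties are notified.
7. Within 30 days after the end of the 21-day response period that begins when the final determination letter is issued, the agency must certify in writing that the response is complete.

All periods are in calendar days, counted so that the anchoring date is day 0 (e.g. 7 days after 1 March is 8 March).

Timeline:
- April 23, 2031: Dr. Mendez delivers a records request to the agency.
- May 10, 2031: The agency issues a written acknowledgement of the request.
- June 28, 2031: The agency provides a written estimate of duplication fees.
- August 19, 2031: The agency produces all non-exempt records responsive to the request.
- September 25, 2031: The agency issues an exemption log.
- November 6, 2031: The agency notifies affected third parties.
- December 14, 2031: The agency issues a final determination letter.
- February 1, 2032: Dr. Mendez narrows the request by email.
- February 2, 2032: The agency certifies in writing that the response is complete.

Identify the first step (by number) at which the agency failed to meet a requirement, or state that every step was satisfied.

(1) the permitted window runs from April 23, 2031 + 14 = May 7, 2031 to April 23, 2031 + 31 = May 24, 2031; done May 10, 2031 — within the window.
(2) due by May 15, 2031 + 45 days = June 29, 2031; completed June 28, 2031, before the deadline.
(3) due by July 23, 2031 + 15 days = August 7, 2031; done August 19, 2031 — 12 days late.
The procedure was therefore not followed at step 3.

Step 3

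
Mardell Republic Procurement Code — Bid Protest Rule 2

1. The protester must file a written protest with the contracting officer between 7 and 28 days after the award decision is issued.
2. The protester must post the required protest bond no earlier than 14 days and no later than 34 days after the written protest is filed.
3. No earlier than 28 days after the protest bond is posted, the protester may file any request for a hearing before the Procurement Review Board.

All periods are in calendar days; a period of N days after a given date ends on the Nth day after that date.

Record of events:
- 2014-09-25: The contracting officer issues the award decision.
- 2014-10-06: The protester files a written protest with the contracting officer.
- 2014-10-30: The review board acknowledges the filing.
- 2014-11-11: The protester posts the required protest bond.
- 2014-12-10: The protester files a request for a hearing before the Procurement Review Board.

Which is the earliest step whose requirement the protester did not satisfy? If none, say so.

Step 2

Step 1 — 7 and 28 days from 2014-09-25 (when the award decision is issued) are 2014-10-02 and 2014-10-23 respectively; done 2014-10-06, which is between those dates.
Step 2 — 14 and 34 days from 2014-10-06 (when the written protest is filed) are 2014-10-20 and 2014-11-09 respectively; 2014-11-11 is 2 days past the end of the window.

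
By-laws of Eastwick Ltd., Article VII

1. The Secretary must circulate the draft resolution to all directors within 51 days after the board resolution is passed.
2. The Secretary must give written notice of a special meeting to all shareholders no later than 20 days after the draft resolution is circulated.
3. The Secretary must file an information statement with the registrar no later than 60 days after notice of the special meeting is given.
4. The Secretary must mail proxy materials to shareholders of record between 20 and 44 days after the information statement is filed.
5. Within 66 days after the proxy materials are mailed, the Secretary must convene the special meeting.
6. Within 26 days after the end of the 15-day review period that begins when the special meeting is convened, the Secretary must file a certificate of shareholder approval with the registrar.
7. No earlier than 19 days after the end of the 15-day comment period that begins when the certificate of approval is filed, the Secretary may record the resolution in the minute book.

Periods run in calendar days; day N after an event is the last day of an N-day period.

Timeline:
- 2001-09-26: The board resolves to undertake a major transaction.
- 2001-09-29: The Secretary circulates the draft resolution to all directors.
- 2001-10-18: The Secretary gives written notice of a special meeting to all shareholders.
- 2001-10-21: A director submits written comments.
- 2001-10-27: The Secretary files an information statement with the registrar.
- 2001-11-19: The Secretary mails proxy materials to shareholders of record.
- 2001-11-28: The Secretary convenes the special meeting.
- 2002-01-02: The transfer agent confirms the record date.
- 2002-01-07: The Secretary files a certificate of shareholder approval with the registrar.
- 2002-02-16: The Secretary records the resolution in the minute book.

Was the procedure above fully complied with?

Step 1: 51 days after 2001-09-26 (when the board resolution is passed) is 2001-11-16; 2001-09-29 is within that limit.
Step 2: 20 days after 2001-09-29 (when the draft resolution is circulated) is 2001-10-19; completed 2001-10-18, before the deadline.
Step 3: 60 days after 2001-10-18 (when notice of the special meeting is given) is 2001-12-17; done 2001-10-27 — timely.
Step 4: the window is 20–44 days after 2001-10-27 (when the information statement is filed), so 2001-11-16 through 2001-12-10; done 2001-11-19, which is between those dates.
Step 5: 66 days after 2001-11-19 (when the proxy materials are mailed) is 2002-01-24; completed 2001-11-28, before the deadline.
Step 6: 26 days after 2001-12-13 (end of the 15-day review period, which began when the special meeting is convened on 2001-11-28) is 2002-01-08; done 2002-01-07 — timely.
Step 7: the earliest permitted date is 19 days after 2002-01-22 (end of the 15-day comment period, which began when the certificate of approval is filed on 2002-01-07), i.e. 2002-02-10; done 2002-02-16, after the minimum wait.

Yes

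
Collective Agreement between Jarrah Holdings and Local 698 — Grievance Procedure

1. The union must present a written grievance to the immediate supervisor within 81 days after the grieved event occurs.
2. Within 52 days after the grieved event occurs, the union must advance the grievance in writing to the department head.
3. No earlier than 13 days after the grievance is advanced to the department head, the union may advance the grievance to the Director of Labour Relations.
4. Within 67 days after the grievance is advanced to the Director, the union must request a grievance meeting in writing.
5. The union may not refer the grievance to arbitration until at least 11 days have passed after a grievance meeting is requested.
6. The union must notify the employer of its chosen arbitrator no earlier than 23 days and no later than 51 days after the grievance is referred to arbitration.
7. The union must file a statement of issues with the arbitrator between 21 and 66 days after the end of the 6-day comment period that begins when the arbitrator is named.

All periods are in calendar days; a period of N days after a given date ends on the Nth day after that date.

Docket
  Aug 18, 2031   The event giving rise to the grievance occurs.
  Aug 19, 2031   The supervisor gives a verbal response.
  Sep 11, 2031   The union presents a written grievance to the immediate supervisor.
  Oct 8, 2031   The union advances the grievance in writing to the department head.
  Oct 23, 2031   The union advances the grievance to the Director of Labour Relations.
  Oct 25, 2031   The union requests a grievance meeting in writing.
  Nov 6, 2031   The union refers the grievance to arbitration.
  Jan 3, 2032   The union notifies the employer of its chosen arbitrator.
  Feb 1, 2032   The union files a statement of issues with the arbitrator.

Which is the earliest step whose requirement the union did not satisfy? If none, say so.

Step 1 — counting 81 days from Aug 18, 2031 (when the grieved event occurs) gives a deadline of Nov 7, 2031; completed Sep 11, 2031, before the deadline.
Step 2 — counting 52 days from Aug 18, 2031 (when the grieved event occurs) gives a deadline of Oct 9, 2031; completed Oct 8, 2031, before the deadline.
Step 3 — must wait 13 days from Oct 8, 2031 (when the grievance is advanced to the department head), so not before Oct 21, 2031; done Oct 23, 2031, after the minimum wait.
Step 4 — counting 67 days from Oct 23, 2031 (when the grievance is advanced to the Director) gives a deadline of Dec 29, 2031; Oct 25, 2031 is within that limit.
Step 5 — must wait 11 days from Oct 25, 2031 (when a grievance meeting is requested), so not before Nov 5, 2031; done Nov 6, 2031 — permitted.
Step 6 — 23 and 51 days from Nov 6, 2031 (when the grievance is referred to arbitration) are Nov 29, 2031 and Dec 27, 2031 respectively; Jan 3, 2032 is 7 days past the end of the window.
The analysis stops there.

Step 6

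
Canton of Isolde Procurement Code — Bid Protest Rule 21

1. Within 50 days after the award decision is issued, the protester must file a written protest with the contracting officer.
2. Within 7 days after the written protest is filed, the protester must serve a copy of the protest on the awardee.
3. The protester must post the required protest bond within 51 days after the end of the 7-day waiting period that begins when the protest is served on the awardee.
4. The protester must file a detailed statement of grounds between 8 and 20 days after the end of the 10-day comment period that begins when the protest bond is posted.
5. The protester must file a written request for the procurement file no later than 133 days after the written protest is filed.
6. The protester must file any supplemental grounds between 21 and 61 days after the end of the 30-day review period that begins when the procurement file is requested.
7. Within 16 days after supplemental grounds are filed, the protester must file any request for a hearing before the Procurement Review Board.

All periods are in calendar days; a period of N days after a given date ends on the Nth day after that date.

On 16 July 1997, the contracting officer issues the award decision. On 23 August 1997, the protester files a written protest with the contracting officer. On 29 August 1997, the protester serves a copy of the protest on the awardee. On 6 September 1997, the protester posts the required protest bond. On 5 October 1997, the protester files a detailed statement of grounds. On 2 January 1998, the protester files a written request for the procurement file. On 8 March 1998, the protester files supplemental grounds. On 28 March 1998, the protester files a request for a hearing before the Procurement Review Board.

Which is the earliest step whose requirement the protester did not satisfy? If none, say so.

Step 7

Step 1 — counting 50 days from 16 July 1997 (when the award decision is issued) gives a deadline of 4 September 1997; done 23 August 1997 — timely.
Step 2 — counting 7 days from 23 August 1997 (when the written protest is filed) gives a deadline of 30 August 1997; completed 29 August 1997, before the deadline.
Step 3 — counting 51 days from 5 September 1997 (end of the 7-day waiting period, which began when the protest is served on the awardee on 29 August 1997) gives a deadline of 26 October 1997; completed 6 September 1997, before the deadline.
Step 4 — 8 and 20 days from 16 September 1997 (end of the 10-day comment period, which began when the protest bond is posted on 6 September 1997) are 24 September 1997 and 6 October 1997 respectively; done 5 October 1997 — within the window.
Step 5 — counting 133 days from 23 August 1997 (when the written protest is filed) gives a deadline of 3 January 1998; completed 2 January 1998, before the deadline.
Step 6 — 21 and 61 days from 1 February 1998 (end of the 30-day review period, which began when the procurement file is requested on 2 January 1998) are 22 February 1998 and 3 April 1998 respectively; 8 March 1998 falls inside that range.
Step 7 — counting 16 days from 8 March 1998 (when supplemental grounds are filed) gives a deadline of 24 March 1998; 28 March 1998 misses that deadline by 4 days.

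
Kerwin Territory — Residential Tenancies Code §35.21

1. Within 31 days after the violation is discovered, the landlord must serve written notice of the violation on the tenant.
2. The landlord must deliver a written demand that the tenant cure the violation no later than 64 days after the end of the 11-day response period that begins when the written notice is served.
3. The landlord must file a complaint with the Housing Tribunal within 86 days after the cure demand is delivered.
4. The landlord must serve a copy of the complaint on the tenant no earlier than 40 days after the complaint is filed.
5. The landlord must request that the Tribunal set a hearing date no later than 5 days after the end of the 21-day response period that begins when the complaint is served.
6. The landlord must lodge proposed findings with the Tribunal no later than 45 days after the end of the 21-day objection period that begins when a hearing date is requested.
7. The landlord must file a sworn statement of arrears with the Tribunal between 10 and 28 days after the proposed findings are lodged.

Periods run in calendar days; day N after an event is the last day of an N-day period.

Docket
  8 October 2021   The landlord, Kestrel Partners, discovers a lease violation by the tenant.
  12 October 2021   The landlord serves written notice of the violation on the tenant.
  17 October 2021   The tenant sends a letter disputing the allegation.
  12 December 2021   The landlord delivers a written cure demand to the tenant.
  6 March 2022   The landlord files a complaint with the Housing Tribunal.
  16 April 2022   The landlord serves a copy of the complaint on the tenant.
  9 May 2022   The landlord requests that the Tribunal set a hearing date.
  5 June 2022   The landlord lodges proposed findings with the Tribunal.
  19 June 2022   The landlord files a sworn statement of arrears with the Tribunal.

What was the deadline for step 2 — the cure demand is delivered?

26 December 2021

The written notice is served on 12 October 2021; the 11-day response period therefore ends 23 October 2021, and step 2 runs from that date. 64 days after 23 October 2021 is 26 December 2021.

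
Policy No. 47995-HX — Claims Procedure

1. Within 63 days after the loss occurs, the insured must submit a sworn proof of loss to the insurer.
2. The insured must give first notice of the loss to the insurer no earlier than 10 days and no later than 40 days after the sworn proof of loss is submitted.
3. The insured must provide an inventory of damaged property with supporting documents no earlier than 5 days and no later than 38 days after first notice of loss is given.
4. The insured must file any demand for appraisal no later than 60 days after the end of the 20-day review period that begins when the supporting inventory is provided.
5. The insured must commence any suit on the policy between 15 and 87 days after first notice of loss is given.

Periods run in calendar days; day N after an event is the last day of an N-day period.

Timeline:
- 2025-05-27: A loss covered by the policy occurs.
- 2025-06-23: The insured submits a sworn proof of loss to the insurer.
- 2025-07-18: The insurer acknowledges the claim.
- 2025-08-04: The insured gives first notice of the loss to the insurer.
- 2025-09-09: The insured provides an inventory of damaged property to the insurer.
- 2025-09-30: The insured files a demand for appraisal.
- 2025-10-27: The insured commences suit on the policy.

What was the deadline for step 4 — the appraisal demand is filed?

The supporting inventory is provided on 2025-09-09; the 20-day review period therefore ends 2025-09-29, and step 4 runs from that date. 60 days after 2025-09-29 is 2025-11-28.

2025-11-28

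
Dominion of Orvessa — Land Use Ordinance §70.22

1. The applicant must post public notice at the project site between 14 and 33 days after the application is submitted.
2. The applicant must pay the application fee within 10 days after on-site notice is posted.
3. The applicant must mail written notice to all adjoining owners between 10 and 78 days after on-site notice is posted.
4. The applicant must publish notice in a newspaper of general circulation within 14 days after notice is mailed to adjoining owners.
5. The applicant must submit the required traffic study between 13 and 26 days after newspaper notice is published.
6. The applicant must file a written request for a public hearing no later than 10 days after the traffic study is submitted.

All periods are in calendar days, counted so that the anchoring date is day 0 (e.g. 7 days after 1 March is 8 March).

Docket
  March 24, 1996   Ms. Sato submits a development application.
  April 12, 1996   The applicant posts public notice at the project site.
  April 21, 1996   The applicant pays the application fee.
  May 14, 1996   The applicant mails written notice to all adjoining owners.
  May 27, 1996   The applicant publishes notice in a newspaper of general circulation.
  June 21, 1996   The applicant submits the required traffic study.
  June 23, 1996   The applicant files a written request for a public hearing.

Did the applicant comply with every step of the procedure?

Yes

Step 1: the window is 14–33 days after March 24, 1996 (when the application is submitted), so April 7, 1996 through April 26, 1996; done April 12, 1996 — within the window.
Step 2: 10 days after April 12, 1996 (when on-site notice is posted) is April 22, 1996; April 21, 1996 is within that limit.
Step 3: the window is 10–78 days after April 12, 1996 (when on-site notice is posted), so April 22, 1996 through June 29, 1996; done May 14, 1996 — within the window.
Step 4: 14 days after May 14, 1996 (when notice is mailed to adjoining owners) is May 28, 1996; done May 27, 1996 — timely.
Step 5: the window is 13–26 days after May 27, 1996 (when newspaper notice is published), so June 9, 1996 through June 22, 1996; done June 21, 1996 — within the window.
Step 6: 10 days after June 21, 1996 (when the traffic study is submitted) is July 1, 1996; June 23, 1996 is within that limit.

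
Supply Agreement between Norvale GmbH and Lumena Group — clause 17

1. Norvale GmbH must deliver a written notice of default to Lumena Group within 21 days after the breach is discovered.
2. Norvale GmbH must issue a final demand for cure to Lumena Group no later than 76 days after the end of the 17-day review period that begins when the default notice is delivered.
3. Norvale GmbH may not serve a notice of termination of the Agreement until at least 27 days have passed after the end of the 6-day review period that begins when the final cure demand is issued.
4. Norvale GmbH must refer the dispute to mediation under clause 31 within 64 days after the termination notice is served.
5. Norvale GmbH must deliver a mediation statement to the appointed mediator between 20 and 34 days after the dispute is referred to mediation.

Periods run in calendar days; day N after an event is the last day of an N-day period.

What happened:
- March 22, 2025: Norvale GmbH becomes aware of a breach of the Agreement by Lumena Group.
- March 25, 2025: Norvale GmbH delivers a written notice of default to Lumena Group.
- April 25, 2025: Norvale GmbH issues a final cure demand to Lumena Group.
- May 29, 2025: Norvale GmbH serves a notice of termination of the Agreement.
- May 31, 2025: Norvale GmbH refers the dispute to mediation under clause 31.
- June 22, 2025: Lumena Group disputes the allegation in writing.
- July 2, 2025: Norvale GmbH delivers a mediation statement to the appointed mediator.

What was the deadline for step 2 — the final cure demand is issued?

June 26, 2025

The default notice is delivered on March 25, 2025; the 17-day review period therefore ends April 11, 2025, and step 2 runs from that date. 76 days after April 11, 2025 is June 26, 2025.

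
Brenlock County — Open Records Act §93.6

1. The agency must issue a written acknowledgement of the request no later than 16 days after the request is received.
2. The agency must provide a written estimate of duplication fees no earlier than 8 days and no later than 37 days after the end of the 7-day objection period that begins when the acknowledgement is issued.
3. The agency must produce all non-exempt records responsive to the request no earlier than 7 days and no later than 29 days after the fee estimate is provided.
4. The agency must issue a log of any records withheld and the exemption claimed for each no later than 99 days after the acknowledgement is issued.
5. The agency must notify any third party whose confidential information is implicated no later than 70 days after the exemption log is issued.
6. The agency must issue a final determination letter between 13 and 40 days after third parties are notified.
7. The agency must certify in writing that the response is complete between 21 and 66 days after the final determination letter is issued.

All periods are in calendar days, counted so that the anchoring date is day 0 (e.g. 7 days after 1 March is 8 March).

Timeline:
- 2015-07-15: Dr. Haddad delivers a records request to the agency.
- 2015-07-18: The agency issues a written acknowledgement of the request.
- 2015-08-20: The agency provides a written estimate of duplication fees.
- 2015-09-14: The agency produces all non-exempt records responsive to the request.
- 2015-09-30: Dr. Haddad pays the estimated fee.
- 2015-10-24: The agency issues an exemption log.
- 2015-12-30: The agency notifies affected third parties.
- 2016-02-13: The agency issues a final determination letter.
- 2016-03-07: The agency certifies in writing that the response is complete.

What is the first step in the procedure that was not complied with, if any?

Step 6

Step 1 — counting 16 days from 2015-07-15 (when the request is received) gives a deadline of 2015-07-31; completed 2015-07-18, before the deadline.
Step 2 — 8 and 37 days from 2015-07-25 (end of the 7-day objection period, which began when the acknowledgement is issued on 2015-07-18) are 2015-08-02 and 2015-08-31 respectively; 2015-08-20 falls inside that range.
Step 3 — 7 and 29 days from 2015-08-20 (when the fee estimate is provided) are 2015-08-27 and 2015-09-18 respectively; 2015-09-14 falls inside that range.
Step 4 — counting 99 days from 2015-07-18 (when the acknowledgement is issued) gives a deadline of 2015-10-25; done 2015-10-24 — timely.
Step 5 — counting 70 days from 2015-10-24 (when the exemption log is issued) gives a deadline of 2016-01-02; done 2015-12-30 — timely.
Step 6 — 13 and 40 days from 2015-12-30 (when third parties are notified) are 2016-01-12 and 2016-02-08 respectively; done 2016-02-13 — 5 days after the window closed.
That is the first point of non-compliance.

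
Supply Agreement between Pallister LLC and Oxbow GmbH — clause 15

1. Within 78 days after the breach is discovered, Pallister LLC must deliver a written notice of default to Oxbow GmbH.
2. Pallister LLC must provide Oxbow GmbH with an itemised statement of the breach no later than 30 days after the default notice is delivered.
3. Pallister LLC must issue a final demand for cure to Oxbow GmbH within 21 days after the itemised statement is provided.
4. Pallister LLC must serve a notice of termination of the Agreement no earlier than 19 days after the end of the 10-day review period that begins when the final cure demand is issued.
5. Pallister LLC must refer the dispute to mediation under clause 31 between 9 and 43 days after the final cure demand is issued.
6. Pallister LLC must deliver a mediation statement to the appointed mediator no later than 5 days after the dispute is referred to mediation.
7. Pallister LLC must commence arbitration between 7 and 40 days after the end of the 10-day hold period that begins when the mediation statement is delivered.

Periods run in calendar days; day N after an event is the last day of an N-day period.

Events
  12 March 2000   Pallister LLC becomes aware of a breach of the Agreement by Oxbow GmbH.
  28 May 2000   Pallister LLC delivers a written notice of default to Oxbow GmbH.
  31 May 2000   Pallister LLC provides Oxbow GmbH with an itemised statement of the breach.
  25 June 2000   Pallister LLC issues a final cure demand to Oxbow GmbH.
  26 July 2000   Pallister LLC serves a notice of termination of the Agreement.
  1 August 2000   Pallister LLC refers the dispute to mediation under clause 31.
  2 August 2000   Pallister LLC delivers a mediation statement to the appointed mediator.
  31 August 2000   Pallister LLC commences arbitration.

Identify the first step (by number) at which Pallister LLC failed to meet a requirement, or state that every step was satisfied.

Step 1 — counting 78 days from 12 March 2000 (when the breach is discovered) gives a deadline of 29 May 2000; 28 May 2000 is within that limit.
Step 2 — counting 30 days from 28 May 2000 (when the default notice is delivered) gives a deadline of 27 June 2000; completed 31 May 2000, before the deadline.
Step 3 — counting 21 days from 31 May 2000 (when the itemised statement is provided) gives a deadline of 21 June 2000; done 25 June 2000 — 4 days late.
The procedure was therefore not followed at step 3.

Step 3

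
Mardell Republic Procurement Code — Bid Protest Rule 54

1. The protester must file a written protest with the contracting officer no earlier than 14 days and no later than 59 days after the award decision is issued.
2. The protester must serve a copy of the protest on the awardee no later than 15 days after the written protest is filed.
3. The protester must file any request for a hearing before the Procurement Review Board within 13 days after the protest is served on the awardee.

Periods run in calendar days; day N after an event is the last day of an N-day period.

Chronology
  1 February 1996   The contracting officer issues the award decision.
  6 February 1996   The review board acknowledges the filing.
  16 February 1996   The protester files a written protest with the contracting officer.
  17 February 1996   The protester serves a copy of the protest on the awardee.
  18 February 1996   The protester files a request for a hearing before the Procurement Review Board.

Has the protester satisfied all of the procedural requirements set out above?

Yes

Step 1 — 14 and 59 days from 1 February 1996 (when the award decision is issued) are 15 February 1996 and 31 March 1996 respectively; done 16 February 1996, which is between those dates.
Step 2 — counting 15 days from 16 February 1996 (when the written protest is filed) gives a deadline of 2 March 1996; 17 February 1996 is within that limit.
Step 3 — counting 13 days from 17 February 1996 (when the protest is served on the awardee) gives a deadline of 1 March 1996; 18 February 1996 is within that limit.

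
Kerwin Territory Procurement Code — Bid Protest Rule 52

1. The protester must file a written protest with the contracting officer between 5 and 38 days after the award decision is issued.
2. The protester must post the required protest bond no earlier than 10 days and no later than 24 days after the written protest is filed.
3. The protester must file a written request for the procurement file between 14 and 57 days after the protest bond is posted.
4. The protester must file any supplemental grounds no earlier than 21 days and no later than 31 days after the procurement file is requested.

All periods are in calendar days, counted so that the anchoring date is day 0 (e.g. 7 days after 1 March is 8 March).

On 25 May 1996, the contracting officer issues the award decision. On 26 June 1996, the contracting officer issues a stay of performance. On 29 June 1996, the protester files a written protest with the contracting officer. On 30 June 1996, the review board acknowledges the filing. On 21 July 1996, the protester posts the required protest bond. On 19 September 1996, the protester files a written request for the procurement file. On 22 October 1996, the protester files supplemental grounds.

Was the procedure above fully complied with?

No

(1) the permitted window runs from 25 May 1996 + 5 = 30 May 1996 to 25 May 1996 + 38 = 2 July 1996; done 29 June 1996, which is between those dates.
(2) the permitted window runs from 29 June 1996 + 10 = 9 July 1996 to 29 June 1996 + 24 = 23 July 1996; 21 July 1996 falls inside that range.
(3) the permitted window runs from 21 July 1996 + 14 = 4 August 1996 to 21 July 1996 + 57 = 16 September 1996; 19 September 1996 is 3 days past the end of the window.
The analysis stops there.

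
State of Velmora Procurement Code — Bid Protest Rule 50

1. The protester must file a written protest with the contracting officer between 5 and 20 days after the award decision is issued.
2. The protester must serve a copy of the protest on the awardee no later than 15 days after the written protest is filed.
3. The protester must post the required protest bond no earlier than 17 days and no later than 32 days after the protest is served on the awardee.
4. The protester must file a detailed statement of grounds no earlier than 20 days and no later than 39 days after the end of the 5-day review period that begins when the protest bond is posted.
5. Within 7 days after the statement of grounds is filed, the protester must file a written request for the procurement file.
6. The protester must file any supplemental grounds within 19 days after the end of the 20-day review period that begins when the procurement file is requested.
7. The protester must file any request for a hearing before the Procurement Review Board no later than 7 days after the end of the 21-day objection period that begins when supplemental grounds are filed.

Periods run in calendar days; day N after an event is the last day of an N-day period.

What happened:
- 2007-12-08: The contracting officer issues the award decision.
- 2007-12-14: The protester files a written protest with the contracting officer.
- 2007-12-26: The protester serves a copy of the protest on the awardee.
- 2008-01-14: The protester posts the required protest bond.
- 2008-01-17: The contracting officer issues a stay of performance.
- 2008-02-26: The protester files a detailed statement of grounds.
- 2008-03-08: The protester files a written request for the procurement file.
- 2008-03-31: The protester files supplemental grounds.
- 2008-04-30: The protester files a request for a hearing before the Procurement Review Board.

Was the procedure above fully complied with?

(1) the permitted window runs from 2007-12-08 + 5 = 2007-12-13 to 2007-12-08 + 20 = 2007-12-28; done 2007-12-14 — within the window.
(2) due by 2007-12-14 + 15 days = 2007-12-29; completed 2007-12-26, before the deadline.
(3) the permitted window runs from 2007-12-26 + 17 = 2008-01-12 to 2007-12-26 + 32 = 2008-01-27; done 2008-01-14 — within the window.
(4) the permitted window runs from 2008-01-19 + 20 = 2008-02-08 to 2008-01-19 + 39 = 2008-02-27; done 2008-02-26, which is between those dates.
(5) due by 2008-02-26 + 7 days = 2008-03-04; 2008-03-08 misses that deadline by 4 days.
No need to go further; step 5 was not satisfied.

No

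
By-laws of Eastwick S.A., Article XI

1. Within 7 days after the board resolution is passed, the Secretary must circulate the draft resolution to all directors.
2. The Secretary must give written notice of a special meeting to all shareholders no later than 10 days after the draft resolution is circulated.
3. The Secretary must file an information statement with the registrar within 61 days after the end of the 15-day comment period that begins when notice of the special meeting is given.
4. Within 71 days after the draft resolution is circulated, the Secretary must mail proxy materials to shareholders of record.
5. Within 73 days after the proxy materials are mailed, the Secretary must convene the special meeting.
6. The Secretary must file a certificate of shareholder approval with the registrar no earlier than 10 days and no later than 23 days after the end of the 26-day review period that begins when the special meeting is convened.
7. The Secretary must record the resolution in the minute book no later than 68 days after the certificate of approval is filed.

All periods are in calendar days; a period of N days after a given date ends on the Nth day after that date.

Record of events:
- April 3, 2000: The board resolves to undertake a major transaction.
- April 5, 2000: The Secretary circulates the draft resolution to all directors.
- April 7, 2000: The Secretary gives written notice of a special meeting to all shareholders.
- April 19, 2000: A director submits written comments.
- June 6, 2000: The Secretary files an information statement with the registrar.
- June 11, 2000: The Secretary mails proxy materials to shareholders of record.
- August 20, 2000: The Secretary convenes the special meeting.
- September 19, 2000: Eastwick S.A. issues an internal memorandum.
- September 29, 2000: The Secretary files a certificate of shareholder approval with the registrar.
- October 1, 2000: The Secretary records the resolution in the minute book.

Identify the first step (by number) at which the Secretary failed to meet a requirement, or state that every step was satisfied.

None — every step was satisfied

(1) due by April 3, 2000 + 7 days = April 10, 2000; done April 5, 2000 — timely.
(2) due by April 5, 2000 + 10 days = April 15, 2000; completed April 7, 2000, before the deadline.
(3) due by April 22, 2000 + 61 days = June 22, 2000; done June 6, 2000 — timely.
(4) due by April 5, 2000 + 71 days = June 15, 2000; done June 11, 2000 — timely.
(5) due by June 11, 2000 + 73 days = August 23, 2000; done August 20, 2000 — timely.
(6) the permitted window runs from September 15, 2000 + 10 = September 25, 2000 to September 15, 2000 + 23 = October 8, 2000; done September 29, 2000 — within the window.
(7) due by September 29, 2000 + 68 days = December 6, 2000; done October 1, 2000 — timely.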